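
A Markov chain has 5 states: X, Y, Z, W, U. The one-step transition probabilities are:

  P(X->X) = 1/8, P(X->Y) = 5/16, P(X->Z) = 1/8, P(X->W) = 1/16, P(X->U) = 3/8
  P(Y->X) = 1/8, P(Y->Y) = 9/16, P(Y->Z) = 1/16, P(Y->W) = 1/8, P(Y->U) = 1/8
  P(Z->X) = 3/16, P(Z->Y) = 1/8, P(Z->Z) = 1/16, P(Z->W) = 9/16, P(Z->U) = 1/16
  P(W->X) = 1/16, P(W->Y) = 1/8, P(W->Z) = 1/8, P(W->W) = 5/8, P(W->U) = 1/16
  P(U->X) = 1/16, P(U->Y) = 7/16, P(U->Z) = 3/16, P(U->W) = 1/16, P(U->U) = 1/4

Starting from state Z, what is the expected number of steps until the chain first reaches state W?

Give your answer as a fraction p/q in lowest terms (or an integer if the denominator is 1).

Answer: 11008/2863

Derivation:
Let h_i = expected steps to first reach W from state i.
Boundary: h_W = 0.
First-step equations for the other states:
  h_X = 1 + 1/8*h_X + 5/16*h_Y + 1/8*h_Z + 1/16*h_W + 3/8*h_U
  h_Y = 1 + 1/8*h_X + 9/16*h_Y + 1/16*h_Z + 1/8*h_W + 1/8*h_U
  h_Z = 1 + 3/16*h_X + 1/8*h_Y + 1/16*h_Z + 9/16*h_W + 1/16*h_U
  h_U = 1 + 1/16*h_X + 7/16*h_Y + 3/16*h_Z + 1/16*h_W + 1/4*h_U

Substituting h_W = 0 and rearranging gives the linear system (I - Q) h = 1:
  [7/8, -5/16, -1/8, -3/8] . (h_X, h_Y, h_Z, h_U) = 1
  [-1/8, 7/16, -1/16, -1/8] . (h_X, h_Y, h_Z, h_U) = 1
  [-3/16, -1/8, 15/16, -1/16] . (h_X, h_Y, h_Z, h_U) = 1
  [-1/16, -7/16, -3/16, 3/4] . (h_X, h_Y, h_Z, h_U) = 1

Solving yields:
  h_X = 20224/2863
  h_Y = 19504/2863
  h_Z = 11008/2863
  h_U = 48/7

Starting state is Z, so the expected hitting time is h_Z = 11008/2863.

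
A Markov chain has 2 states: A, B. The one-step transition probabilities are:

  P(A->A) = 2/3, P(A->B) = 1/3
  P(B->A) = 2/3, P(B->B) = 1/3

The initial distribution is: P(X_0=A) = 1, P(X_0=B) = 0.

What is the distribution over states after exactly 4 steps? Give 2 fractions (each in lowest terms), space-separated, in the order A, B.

Propagating the distribution step by step (d_{t+1} = d_t * P):
d_0 = (A=1, B=0)
  d_1[A] = 1*2/3 + 0*2/3 = 2/3
  d_1[B] = 1*1/3 + 0*1/3 = 1/3
d_1 = (A=2/3, B=1/3)
  d_2[A] = 2/3*2/3 + 1/3*2/3 = 2/3
  d_2[B] = 2/3*1/3 + 1/3*1/3 = 1/3
d_2 = (A=2/3, B=1/3)
  d_3[A] = 2/3*2/3 + 1/3*2/3 = 2/3
  d_3[B] = 2/3*1/3 + 1/3*1/3 = 1/3
d_3 = (A=2/3, B=1/3)
  d_4[A] = 2/3*2/3 + 1/3*2/3 = 2/3
  d_4[B] = 2/3*1/3 + 1/3*1/3 = 1/3
d_4 = (A=2/3, B=1/3)

Answer: 2/3 1/3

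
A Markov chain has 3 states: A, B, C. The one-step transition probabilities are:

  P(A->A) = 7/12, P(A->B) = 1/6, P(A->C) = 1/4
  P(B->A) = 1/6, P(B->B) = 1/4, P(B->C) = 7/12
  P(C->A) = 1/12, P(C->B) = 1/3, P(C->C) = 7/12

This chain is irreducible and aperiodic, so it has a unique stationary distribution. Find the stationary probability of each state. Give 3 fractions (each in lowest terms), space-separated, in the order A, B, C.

Answer: 17/80 11/40 41/80

Derivation:
The stationary distribution satisfies pi = pi * P, i.e.:
  pi_A = 7/12*pi_A + 1/6*pi_B + 1/12*pi_C
  pi_B = 1/6*pi_A + 1/4*pi_B + 1/3*pi_C
  pi_C = 1/4*pi_A + 7/12*pi_B + 7/12*pi_C
with normalization: pi_A + pi_B + pi_C = 1.

Using the first 2 balance equations plus normalization, the linear system A*pi = b is:
  [-5/12, 1/6, 1/12] . pi = 0
  [1/6, -3/4, 1/3] . pi = 0
  [1, 1, 1] . pi = 1

Solving yields:
  pi_A = 17/80
  pi_B = 11/40
  pi_C = 41/80

Verification (pi * P):
  17/80*7/12 + 11/40*1/6 + 41/80*1/12 = 17/80 = pi_A  (ok)
  17/80*1/6 + 11/40*1/4 + 41/80*1/3 = 11/40 = pi_B  (ok)
  17/80*1/4 + 11/40*7/12 + 41/80*7/12 = 41/80 = pi_C  (ok)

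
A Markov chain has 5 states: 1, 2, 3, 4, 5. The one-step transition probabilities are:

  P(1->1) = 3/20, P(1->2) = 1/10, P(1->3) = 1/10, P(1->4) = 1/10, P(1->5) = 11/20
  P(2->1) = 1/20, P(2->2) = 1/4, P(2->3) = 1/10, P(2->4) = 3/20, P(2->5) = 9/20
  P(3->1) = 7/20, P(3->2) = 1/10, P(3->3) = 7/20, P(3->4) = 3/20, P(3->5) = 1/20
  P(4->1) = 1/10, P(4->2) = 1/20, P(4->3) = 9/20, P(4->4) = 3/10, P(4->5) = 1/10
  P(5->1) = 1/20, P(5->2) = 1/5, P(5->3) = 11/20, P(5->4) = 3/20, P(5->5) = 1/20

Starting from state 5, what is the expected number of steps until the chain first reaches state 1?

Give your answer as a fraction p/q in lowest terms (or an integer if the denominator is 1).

Answer: 6205/1092

Derivation:
Let h_i = expected steps to first reach 1 from state i.
Boundary: h_1 = 0.
First-step equations for the other states:
  h_2 = 1 + 1/20*h_1 + 1/4*h_2 + 1/10*h_3 + 3/20*h_4 + 9/20*h_5
  h_3 = 1 + 7/20*h_1 + 1/10*h_2 + 7/20*h_3 + 3/20*h_4 + 1/20*h_5
  h_4 = 1 + 1/10*h_1 + 1/20*h_2 + 9/20*h_3 + 3/10*h_4 + 1/10*h_5
  h_5 = 1 + 1/20*h_1 + 1/5*h_2 + 11/20*h_3 + 3/20*h_4 + 1/20*h_5

Substituting h_1 = 0 and rearranging gives the linear system (I - Q) h = 1:
  [3/4, -1/10, -3/20, -9/20] . (h_2, h_3, h_4, h_5) = 1
  [-1/10, 13/20, -3/20, -1/20] . (h_2, h_3, h_4, h_5) = 1
  [-1/20, -9/20, 7/10, -1/10] . (h_2, h_3, h_4, h_5) = 1
  [-1/5, -11/20, -3/20, 19/20] . (h_2, h_3, h_4, h_5) = 1

Solving yields:
  h_2 = 3485/546
  h_3 = 765/182
  h_4 = 1965/364
  h_5 = 6205/1092

Starting state is 5, so the expected hitting time is h_5 = 6205/1092.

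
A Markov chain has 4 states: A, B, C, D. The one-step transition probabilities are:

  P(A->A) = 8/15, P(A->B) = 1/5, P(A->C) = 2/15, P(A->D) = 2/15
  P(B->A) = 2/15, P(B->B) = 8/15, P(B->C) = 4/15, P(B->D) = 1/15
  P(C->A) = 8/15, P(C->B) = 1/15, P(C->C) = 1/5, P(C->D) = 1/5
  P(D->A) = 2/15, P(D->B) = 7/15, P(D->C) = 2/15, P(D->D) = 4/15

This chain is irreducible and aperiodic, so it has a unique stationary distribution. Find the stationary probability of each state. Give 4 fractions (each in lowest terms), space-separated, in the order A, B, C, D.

The stationary distribution satisfies pi = pi * P, i.e.:
  pi_A = 8/15*pi_A + 2/15*pi_B + 8/15*pi_C + 2/15*pi_D
  pi_B = 1/5*pi_A + 8/15*pi_B + 1/15*pi_C + 7/15*pi_D
  pi_C = 2/15*pi_A + 4/15*pi_B + 1/5*pi_C + 2/15*pi_D
  pi_D = 2/15*pi_A + 1/15*pi_B + 1/5*pi_C + 4/15*pi_D
with normalization: pi_A + pi_B + pi_C + pi_D = 1.

Using the first 3 balance equations plus normalization, the linear system A*pi = b is:
  [-7/15, 2/15, 8/15, 2/15] . pi = 0
  [1/5, -7/15, 1/15, 7/15] . pi = 0
  [2/15, 4/15, -4/5, 2/15] . pi = 0
  [1, 1, 1, 1] . pi = 1

Solving yields:
  pi_A = 167/480
  pi_B = 307/960
  pi_C = 181/960
  pi_D = 23/160

Verification (pi * P):
  167/480*8/15 + 307/960*2/15 + 181/960*8/15 + 23/160*2/15 = 167/480 = pi_A  (ok)
  167/480*1/5 + 307/960*8/15 + 181/960*1/15 + 23/160*7/15 = 307/960 = pi_B  (ok)
  167/480*2/15 + 307/960*4/15 + 181/960*1/5 + 23/160*2/15 = 181/960 = pi_C  (ok)
  167/480*2/15 + 307/960*1/15 + 181/960*1/5 + 23/160*4/15 = 23/160 = pi_D  (ok)

Answer: 167/480 307/960 181/960 23/160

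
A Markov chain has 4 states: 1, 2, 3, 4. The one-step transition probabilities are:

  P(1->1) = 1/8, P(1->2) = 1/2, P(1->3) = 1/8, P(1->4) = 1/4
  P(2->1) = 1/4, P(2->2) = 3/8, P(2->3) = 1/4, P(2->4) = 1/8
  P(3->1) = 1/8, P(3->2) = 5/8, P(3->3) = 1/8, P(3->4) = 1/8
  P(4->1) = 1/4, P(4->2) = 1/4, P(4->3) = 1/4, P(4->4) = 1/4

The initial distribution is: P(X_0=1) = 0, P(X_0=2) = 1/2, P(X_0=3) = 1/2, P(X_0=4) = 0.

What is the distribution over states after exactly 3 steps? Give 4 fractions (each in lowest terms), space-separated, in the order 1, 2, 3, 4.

Propagating the distribution step by step (d_{t+1} = d_t * P):
d_0 = (1=0, 2=1/2, 3=1/2, 4=0)
  d_1[1] = 0*1/8 + 1/2*1/4 + 1/2*1/8 + 0*1/4 = 3/16
  d_1[2] = 0*1/2 + 1/2*3/8 + 1/2*5/8 + 0*1/4 = 1/2
  d_1[3] = 0*1/8 + 1/2*1/4 + 1/2*1/8 + 0*1/4 = 3/16
  d_1[4] = 0*1/4 + 1/2*1/8 + 1/2*1/8 + 0*1/4 = 1/8
d_1 = (1=3/16, 2=1/2, 3=3/16, 4=1/8)
  d_2[1] = 3/16*1/8 + 1/2*1/4 + 3/16*1/8 + 1/8*1/4 = 13/64
  d_2[2] = 3/16*1/2 + 1/2*3/8 + 3/16*5/8 + 1/8*1/4 = 55/128
  d_2[3] = 3/16*1/8 + 1/2*1/4 + 3/16*1/8 + 1/8*1/4 = 13/64
  d_2[4] = 3/16*1/4 + 1/2*1/8 + 3/16*1/8 + 1/8*1/4 = 21/128
d_2 = (1=13/64, 2=55/128, 3=13/64, 4=21/128)
  d_3[1] = 13/64*1/8 + 55/128*1/4 + 13/64*1/8 + 21/128*1/4 = 51/256
  d_3[2] = 13/64*1/2 + 55/128*3/8 + 13/64*5/8 + 21/128*1/4 = 441/1024
  d_3[3] = 13/64*1/8 + 55/128*1/4 + 13/64*1/8 + 21/128*1/4 = 51/256
  d_3[4] = 13/64*1/4 + 55/128*1/8 + 13/64*1/8 + 21/128*1/4 = 175/1024
d_3 = (1=51/256, 2=441/1024, 3=51/256, 4=175/1024)

Answer: 51/256 441/1024 51/256 175/1024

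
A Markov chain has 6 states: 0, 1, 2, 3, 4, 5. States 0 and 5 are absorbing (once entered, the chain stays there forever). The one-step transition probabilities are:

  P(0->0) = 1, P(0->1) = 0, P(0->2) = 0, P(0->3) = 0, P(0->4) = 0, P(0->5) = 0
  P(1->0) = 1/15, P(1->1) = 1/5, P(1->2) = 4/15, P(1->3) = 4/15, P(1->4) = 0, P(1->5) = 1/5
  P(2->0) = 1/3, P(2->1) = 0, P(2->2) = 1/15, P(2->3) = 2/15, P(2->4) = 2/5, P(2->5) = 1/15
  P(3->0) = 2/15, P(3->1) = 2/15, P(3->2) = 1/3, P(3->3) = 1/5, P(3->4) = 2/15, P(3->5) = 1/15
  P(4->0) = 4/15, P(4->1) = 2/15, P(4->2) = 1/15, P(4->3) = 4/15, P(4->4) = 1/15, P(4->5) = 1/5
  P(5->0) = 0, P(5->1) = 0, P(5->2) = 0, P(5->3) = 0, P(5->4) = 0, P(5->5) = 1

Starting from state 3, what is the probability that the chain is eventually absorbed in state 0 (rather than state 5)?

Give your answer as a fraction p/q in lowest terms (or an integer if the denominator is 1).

Let a_i = P(absorbed in 0 | start in state i).
Boundary conditions: a_0 = 1, a_5 = 0.
For each transient state i, a_i = sum_j P(i->j) * a_j:
  a_1 = 1/15*a_0 + 1/5*a_1 + 4/15*a_2 + 4/15*a_3 + 0*a_4 + 1/5*a_5
  a_2 = 1/3*a_0 + 0*a_1 + 1/15*a_2 + 2/15*a_3 + 2/5*a_4 + 1/15*a_5
  a_3 = 2/15*a_0 + 2/15*a_1 + 1/3*a_2 + 1/5*a_3 + 2/15*a_4 + 1/15*a_5
  a_4 = 4/15*a_0 + 2/15*a_1 + 1/15*a_2 + 4/15*a_3 + 1/15*a_4 + 1/5*a_5

Substituting a_0 = 1 and a_5 = 0, rearrange to (I - Q) a = r where r[i] = P(i -> 0):
  [4/5, -4/15, -4/15, 0] . (a_1, a_2, a_3, a_4) = 1/15
  [0, 14/15, -2/15, -2/5] . (a_1, a_2, a_3, a_4) = 1/3
  [-2/15, -1/3, 4/5, -2/15] . (a_1, a_2, a_3, a_4) = 2/15
  [-2/15, -1/15, -4/15, 14/15] . (a_1, a_2, a_3, a_4) = 4/15

Solving yields:
  a_1 = 83/155
  a_2 = 219/310
  a_3 = 13/20
  a_4 = 371/620

Starting state is 3, so the absorption probability is a_3 = 13/20.

Answer: 13/20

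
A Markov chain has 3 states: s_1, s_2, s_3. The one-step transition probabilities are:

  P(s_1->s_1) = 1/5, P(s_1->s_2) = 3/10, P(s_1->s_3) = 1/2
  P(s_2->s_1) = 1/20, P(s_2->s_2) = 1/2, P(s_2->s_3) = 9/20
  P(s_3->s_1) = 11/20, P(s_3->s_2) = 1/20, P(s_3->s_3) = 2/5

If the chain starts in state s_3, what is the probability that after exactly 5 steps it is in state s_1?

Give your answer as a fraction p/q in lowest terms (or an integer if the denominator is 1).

Answer: 1024951/3200000

Derivation:
Computing P^5 by repeated multiplication:
P^1 =
  s_1: [1/5, 3/10, 1/2]
  s_2: [1/20, 1/2, 9/20]
  s_3: [11/20, 1/20, 2/5]
P^2 =
  s_1: [33/100, 47/200, 87/200]
  s_2: [113/400, 23/80, 43/100]
  s_3: [133/400, 21/100, 183/400]
P^3 =
  s_1: [317/1000, 953/4000, 1779/4000]
  s_2: [2459/8000, 1/4, 3541/8000]
  s_3: [2629/8000, 1821/8000, 71/160]
P^4 =
  s_1: [12797/40000, 18917/80000, 35489/80000]
  s_2: [50787/160000, 7659/32000, 35459/80000]
  s_3: [51387/160000, 18767/80000, 71079/160000]
P^5 =
  s_1: [63959/200000, 378223/1600000, 142021/320000]
  s_2: [1021541/3200000, 75859/320000, 1419869/3200000]
  s_3: [1024951/3200000, 754741/3200000, 355077/800000]

(P^5)[s_3 -> s_1] = 1024951/3200000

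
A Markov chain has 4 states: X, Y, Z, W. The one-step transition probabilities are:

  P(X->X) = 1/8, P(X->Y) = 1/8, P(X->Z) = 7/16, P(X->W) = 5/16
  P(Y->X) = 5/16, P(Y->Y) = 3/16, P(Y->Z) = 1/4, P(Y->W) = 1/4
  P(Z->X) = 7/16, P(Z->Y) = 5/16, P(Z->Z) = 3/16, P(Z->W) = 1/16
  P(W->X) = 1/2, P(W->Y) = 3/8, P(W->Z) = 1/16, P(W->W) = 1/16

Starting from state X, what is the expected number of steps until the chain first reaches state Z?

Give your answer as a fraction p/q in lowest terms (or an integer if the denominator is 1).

Let h_i = expected steps to first reach Z from state i.
Boundary: h_Z = 0.
First-step equations for the other states:
  h_X = 1 + 1/8*h_X + 1/8*h_Y + 7/16*h_Z + 5/16*h_W
  h_Y = 1 + 5/16*h_X + 3/16*h_Y + 1/4*h_Z + 1/4*h_W
  h_W = 1 + 1/2*h_X + 3/8*h_Y + 1/16*h_Z + 1/16*h_W

Substituting h_Z = 0 and rearranging gives the linear system (I - Q) h = 1:
  [7/8, -1/8, -5/16] . (h_X, h_Y, h_W) = 1
  [-5/16, 13/16, -1/4] . (h_X, h_Y, h_W) = 1
  [-1/2, -3/8, 15/16] . (h_X, h_Y, h_W) = 1

Solving yields:
  h_X = 2432/755
  h_Y = 2864/755
  h_W = 3248/755

Starting state is X, so the expected hitting time is h_X = 2432/755.

Answer: 2432/755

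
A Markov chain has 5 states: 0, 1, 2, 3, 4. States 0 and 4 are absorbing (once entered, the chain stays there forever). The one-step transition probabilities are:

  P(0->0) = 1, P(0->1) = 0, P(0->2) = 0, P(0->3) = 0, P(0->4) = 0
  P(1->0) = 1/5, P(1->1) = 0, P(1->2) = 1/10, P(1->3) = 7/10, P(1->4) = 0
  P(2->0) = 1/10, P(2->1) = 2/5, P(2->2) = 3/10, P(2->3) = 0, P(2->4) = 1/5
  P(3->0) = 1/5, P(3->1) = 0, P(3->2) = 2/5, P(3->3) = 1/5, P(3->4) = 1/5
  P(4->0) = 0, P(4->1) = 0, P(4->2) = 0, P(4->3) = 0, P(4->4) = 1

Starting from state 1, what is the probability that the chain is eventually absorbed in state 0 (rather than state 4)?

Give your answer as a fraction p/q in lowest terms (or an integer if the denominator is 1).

Answer: 123/208

Derivation:
Let a_i = P(absorbed in 0 | start in state i).
Boundary conditions: a_0 = 1, a_4 = 0.
For each transient state i, a_i = sum_j P(i->j) * a_j:
  a_1 = 1/5*a_0 + 0*a_1 + 1/10*a_2 + 7/10*a_3 + 0*a_4
  a_2 = 1/10*a_0 + 2/5*a_1 + 3/10*a_2 + 0*a_3 + 1/5*a_4
  a_3 = 1/5*a_0 + 0*a_1 + 2/5*a_2 + 1/5*a_3 + 1/5*a_4

Substituting a_0 = 1 and a_4 = 0, rearrange to (I - Q) a = r where r[i] = P(i -> 0):
  [1, -1/10, -7/10] . (a_1, a_2, a_3) = 1/5
  [-2/5, 7/10, 0] . (a_1, a_2, a_3) = 1/10
  [0, -2/5, 4/5] . (a_1, a_2, a_3) = 1/5

Solving yields:
  a_1 = 123/208
  a_2 = 25/52
  a_3 = 51/104

Starting state is 1, so the absorption probability is a_1 = 123/208.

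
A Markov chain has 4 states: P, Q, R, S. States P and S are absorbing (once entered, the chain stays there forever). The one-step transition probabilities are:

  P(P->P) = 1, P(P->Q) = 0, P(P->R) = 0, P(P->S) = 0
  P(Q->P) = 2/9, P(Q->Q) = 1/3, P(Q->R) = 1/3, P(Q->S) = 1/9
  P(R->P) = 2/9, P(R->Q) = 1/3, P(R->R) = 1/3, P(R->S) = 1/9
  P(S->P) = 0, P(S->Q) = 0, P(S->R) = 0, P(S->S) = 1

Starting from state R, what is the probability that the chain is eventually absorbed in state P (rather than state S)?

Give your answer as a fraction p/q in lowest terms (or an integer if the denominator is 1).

Answer: 2/3

Derivation:
Let a_i = P(absorbed in P | start in state i).
Boundary conditions: a_P = 1, a_S = 0.
For each transient state i, a_i = sum_j P(i->j) * a_j:
  a_Q = 2/9*a_P + 1/3*a_Q + 1/3*a_R + 1/9*a_S
  a_R = 2/9*a_P + 1/3*a_Q + 1/3*a_R + 1/9*a_S

Substituting a_P = 1 and a_S = 0, rearrange to (I - Q) a = r where r[i] = P(i -> P):
  [2/3, -1/3] . (a_Q, a_R) = 2/9
  [-1/3, 2/3] . (a_Q, a_R) = 2/9

Solving yields:
  a_Q = 2/3
  a_R = 2/3

Starting state is R, so the absorption probability is a_R = 2/3.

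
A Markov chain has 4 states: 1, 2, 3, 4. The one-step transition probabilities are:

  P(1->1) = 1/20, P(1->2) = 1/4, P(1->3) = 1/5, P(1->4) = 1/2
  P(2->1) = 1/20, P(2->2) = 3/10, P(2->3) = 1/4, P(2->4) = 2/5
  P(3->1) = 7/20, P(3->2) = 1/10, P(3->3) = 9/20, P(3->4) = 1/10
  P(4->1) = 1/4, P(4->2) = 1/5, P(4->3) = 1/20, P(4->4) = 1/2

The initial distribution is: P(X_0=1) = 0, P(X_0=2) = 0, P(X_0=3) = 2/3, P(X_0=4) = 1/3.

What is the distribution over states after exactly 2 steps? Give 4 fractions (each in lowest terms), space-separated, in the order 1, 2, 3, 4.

Propagating the distribution step by step (d_{t+1} = d_t * P):
d_0 = (1=0, 2=0, 3=2/3, 4=1/3)
  d_1[1] = 0*1/20 + 0*1/20 + 2/3*7/20 + 1/3*1/4 = 19/60
  d_1[2] = 0*1/4 + 0*3/10 + 2/3*1/10 + 1/3*1/5 = 2/15
  d_1[3] = 0*1/5 + 0*1/4 + 2/3*9/20 + 1/3*1/20 = 19/60
  d_1[4] = 0*1/2 + 0*2/5 + 2/3*1/10 + 1/3*1/2 = 7/30
d_1 = (1=19/60, 2=2/15, 3=19/60, 4=7/30)
  d_2[1] = 19/60*1/20 + 2/15*1/20 + 19/60*7/20 + 7/30*1/4 = 23/120
  d_2[2] = 19/60*1/4 + 2/15*3/10 + 19/60*1/10 + 7/30*1/5 = 79/400
  d_2[3] = 19/60*1/5 + 2/15*1/4 + 19/60*9/20 + 7/30*1/20 = 301/1200
  d_2[4] = 19/60*1/2 + 2/15*2/5 + 19/60*1/10 + 7/30*1/2 = 9/25
d_2 = (1=23/120, 2=79/400, 3=301/1200, 4=9/25)

Answer: 23/120 79/400 301/1200 9/25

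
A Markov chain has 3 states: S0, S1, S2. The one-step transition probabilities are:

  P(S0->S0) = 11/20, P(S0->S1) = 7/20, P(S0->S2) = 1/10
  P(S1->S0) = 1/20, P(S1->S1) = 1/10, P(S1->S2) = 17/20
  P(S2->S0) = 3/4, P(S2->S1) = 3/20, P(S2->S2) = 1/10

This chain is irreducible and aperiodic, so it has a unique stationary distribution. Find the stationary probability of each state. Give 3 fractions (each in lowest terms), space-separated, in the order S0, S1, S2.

The stationary distribution satisfies pi = pi * P, i.e.:
  pi_S0 = 11/20*pi_S0 + 1/20*pi_S1 + 3/4*pi_S2
  pi_S1 = 7/20*pi_S0 + 1/10*pi_S1 + 3/20*pi_S2
  pi_S2 = 1/10*pi_S0 + 17/20*pi_S1 + 1/10*pi_S2
with normalization: pi_S0 + pi_S1 + pi_S2 = 1.

Using the first 2 balance equations plus normalization, the linear system A*pi = b is:
  [-9/20, 1/20, 3/4] . pi = 0
  [7/20, -9/10, 3/20] . pi = 0
  [1, 1, 1] . pi = 1

Solving yields:
  pi_S0 = 39/80
  pi_S1 = 33/140
  pi_S2 = 31/112

Verification (pi * P):
  39/80*11/20 + 33/140*1/20 + 31/112*3/4 = 39/80 = pi_S0  (ok)
  39/80*7/20 + 33/140*1/10 + 31/112*3/20 = 33/140 = pi_S1  (ok)
  39/80*1/10 + 33/140*17/20 + 31/112*1/10 = 31/112 = pi_S2  (ok)

Answer: 39/80 33/140 31/112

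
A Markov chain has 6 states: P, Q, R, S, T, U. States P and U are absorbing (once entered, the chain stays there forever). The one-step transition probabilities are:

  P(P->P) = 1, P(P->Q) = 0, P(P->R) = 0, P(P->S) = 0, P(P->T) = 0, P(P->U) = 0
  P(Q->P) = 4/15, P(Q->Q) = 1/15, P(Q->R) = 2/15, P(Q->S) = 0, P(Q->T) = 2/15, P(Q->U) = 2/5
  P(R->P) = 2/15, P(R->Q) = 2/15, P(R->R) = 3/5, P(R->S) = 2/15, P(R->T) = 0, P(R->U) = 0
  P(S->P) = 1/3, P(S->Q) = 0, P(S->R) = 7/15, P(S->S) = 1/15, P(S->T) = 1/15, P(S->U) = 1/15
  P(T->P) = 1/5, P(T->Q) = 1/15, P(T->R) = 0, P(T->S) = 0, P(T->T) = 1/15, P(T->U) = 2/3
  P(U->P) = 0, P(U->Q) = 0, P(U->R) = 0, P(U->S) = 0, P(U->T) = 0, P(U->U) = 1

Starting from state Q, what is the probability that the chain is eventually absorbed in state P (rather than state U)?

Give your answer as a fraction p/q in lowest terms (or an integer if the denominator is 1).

Answer: 677/1599

Derivation:
Let a_i = P(absorbed in P | start in state i).
Boundary conditions: a_P = 1, a_U = 0.
For each transient state i, a_i = sum_j P(i->j) * a_j:
  a_Q = 4/15*a_P + 1/15*a_Q + 2/15*a_R + 0*a_S + 2/15*a_T + 2/5*a_U
  a_R = 2/15*a_P + 2/15*a_Q + 3/5*a_R + 2/15*a_S + 0*a_T + 0*a_U
  a_S = 1/3*a_P + 0*a_Q + 7/15*a_R + 1/15*a_S + 1/15*a_T + 1/15*a_U
  a_T = 1/5*a_P + 1/15*a_Q + 0*a_R + 0*a_S + 1/15*a_T + 2/3*a_U

Substituting a_P = 1 and a_U = 0, rearrange to (I - Q) a = r where r[i] = P(i -> P):
  [14/15, -2/15, 0, -2/15] . (a_Q, a_R, a_S, a_T) = 4/15
  [-2/15, 2/5, -2/15, 0] . (a_Q, a_R, a_S, a_T) = 2/15
  [0, -7/15, 14/15, -1/15] . (a_Q, a_R, a_S, a_T) = 1/3
  [-1/15, 0, 0, 14/15] . (a_Q, a_R, a_S, a_T) = 1/5

Solving yields:
  a_Q = 677/1599
  a_R = 1150/1599
  a_S = 1174/1599
  a_T = 391/1599

Starting state is Q, so the absorption probability is a_Q = 677/1599.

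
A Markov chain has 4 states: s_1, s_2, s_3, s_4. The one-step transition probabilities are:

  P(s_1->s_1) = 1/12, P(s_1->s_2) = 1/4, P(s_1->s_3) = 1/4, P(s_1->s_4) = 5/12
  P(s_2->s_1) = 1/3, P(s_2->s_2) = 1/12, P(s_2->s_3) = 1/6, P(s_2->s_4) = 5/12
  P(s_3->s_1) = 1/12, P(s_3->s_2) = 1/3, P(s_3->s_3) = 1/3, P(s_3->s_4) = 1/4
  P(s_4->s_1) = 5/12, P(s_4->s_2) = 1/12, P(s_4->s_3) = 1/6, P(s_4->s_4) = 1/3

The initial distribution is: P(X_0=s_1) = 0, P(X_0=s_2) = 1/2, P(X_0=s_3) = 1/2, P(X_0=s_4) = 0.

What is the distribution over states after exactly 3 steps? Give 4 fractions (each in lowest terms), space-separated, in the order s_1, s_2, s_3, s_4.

Propagating the distribution step by step (d_{t+1} = d_t * P):
d_0 = (s_1=0, s_2=1/2, s_3=1/2, s_4=0)
  d_1[s_1] = 0*1/12 + 1/2*1/3 + 1/2*1/12 + 0*5/12 = 5/24
  d_1[s_2] = 0*1/4 + 1/2*1/12 + 1/2*1/3 + 0*1/12 = 5/24
  d_1[s_3] = 0*1/4 + 1/2*1/6 + 1/2*1/3 + 0*1/6 = 1/4
  d_1[s_4] = 0*5/12 + 1/2*5/12 + 1/2*1/4 + 0*1/3 = 1/3
d_1 = (s_1=5/24, s_2=5/24, s_3=1/4, s_4=1/3)
  d_2[s_1] = 5/24*1/12 + 5/24*1/3 + 1/4*1/12 + 1/3*5/12 = 71/288
  d_2[s_2] = 5/24*1/4 + 5/24*1/12 + 1/4*1/3 + 1/3*1/12 = 13/72
  d_2[s_3] = 5/24*1/4 + 5/24*1/6 + 1/4*1/3 + 1/3*1/6 = 65/288
  d_2[s_4] = 5/24*5/12 + 5/24*5/12 + 1/4*1/4 + 1/3*1/3 = 25/72
d_2 = (s_1=71/288, s_2=13/72, s_3=65/288, s_4=25/72)
  d_3[s_1] = 71/288*1/12 + 13/72*1/3 + 65/288*1/12 + 25/72*5/12 = 211/864
  d_3[s_2] = 71/288*1/4 + 13/72*1/12 + 65/288*1/3 + 25/72*1/12 = 625/3456
  d_3[s_3] = 71/288*1/4 + 13/72*1/6 + 65/288*1/3 + 25/72*1/6 = 259/1152
  d_3[s_4] = 71/288*5/12 + 13/72*5/12 + 65/288*1/4 + 25/72*1/3 = 605/1728
d_3 = (s_1=211/864, s_2=625/3456, s_3=259/1152, s_4=605/1728)

Answer: 211/864 625/3456 259/1152 605/1728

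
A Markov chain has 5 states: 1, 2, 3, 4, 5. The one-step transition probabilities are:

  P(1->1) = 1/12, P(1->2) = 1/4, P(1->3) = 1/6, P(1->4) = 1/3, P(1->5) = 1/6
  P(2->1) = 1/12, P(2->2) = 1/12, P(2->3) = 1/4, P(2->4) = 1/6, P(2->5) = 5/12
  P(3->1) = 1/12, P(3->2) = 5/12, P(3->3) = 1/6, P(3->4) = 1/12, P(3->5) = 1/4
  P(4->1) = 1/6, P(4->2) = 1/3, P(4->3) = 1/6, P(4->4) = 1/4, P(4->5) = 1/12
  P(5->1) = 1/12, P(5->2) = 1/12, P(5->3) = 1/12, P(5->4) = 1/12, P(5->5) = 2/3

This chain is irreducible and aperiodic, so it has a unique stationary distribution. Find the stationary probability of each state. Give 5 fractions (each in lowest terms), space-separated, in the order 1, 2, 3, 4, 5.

Answer: 671/7019 1298/7019 1029/7019 1033/7019 2988/7019

Derivation:
The stationary distribution satisfies pi = pi * P, i.e.:
  pi_1 = 1/12*pi_1 + 1/12*pi_2 + 1/12*pi_3 + 1/6*pi_4 + 1/12*pi_5
  pi_2 = 1/4*pi_1 + 1/12*pi_2 + 5/12*pi_3 + 1/3*pi_4 + 1/12*pi_5
  pi_3 = 1/6*pi_1 + 1/4*pi_2 + 1/6*pi_3 + 1/6*pi_4 + 1/12*pi_5
  pi_4 = 1/3*pi_1 + 1/6*pi_2 + 1/12*pi_3 + 1/4*pi_4 + 1/12*pi_5
  pi_5 = 1/6*pi_1 + 5/12*pi_2 + 1/4*pi_3 + 1/12*pi_4 + 2/3*pi_5
with normalization: pi_1 + pi_2 + pi_3 + pi_4 + pi_5 = 1.

Using the first 4 balance equations plus normalization, the linear system A*pi = b is:
  [-11/12, 1/12, 1/12, 1/6, 1/12] . pi = 0
  [1/4, -11/12, 5/12, 1/3, 1/12] . pi = 0
  [1/6, 1/4, -5/6, 1/6, 1/12] . pi = 0
  [1/3, 1/6, 1/12, -3/4, 1/12] . pi = 0
  [1, 1, 1, 1, 1] . pi = 1

Solving yields:
  pi_1 = 671/7019
  pi_2 = 1298/7019
  pi_3 = 1029/7019
  pi_4 = 1033/7019
  pi_5 = 2988/7019

Verification (pi * P):
  671/7019*1/12 + 1298/7019*1/12 + 1029/7019*1/12 + 1033/7019*1/6 + 2988/7019*1/12 = 671/7019 = pi_1  (ok)
  671/7019*1/4 + 1298/7019*1/12 + 1029/7019*5/12 + 1033/7019*1/3 + 2988/7019*1/12 = 1298/7019 = pi_2  (ok)
  671/7019*1/6 + 1298/7019*1/4 + 1029/7019*1/6 + 1033/7019*1/6 + 2988/7019*1/12 = 1029/7019 = pi_3  (ok)
  671/7019*1/3 + 1298/7019*1/6 + 1029/7019*1/12 + 1033/7019*1/4 + 2988/7019*1/12 = 1033/7019 = pi_4  (ok)
  671/7019*1/6 + 1298/7019*5/12 + 1029/7019*1/4 + 1033/7019*1/12 + 2988/7019*2/3 = 2988/7019 = pi_5  (ok)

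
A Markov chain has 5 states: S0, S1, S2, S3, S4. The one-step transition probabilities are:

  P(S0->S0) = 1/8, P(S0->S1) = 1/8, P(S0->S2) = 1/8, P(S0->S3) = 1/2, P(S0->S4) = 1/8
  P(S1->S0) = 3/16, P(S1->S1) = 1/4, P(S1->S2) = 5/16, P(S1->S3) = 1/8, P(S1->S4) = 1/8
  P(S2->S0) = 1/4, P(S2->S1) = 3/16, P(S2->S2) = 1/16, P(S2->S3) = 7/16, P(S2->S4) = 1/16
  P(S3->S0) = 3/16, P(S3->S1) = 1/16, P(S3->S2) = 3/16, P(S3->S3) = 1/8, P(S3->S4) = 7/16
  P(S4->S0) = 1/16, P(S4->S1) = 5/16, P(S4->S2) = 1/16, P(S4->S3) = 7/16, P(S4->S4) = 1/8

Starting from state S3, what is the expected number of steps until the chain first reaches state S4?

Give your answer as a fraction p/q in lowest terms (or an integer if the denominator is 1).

Answer: 5228/1459

Derivation:
Let h_i = expected steps to first reach S4 from state i.
Boundary: h_S4 = 0.
First-step equations for the other states:
  h_S0 = 1 + 1/8*h_S0 + 1/8*h_S1 + 1/8*h_S2 + 1/2*h_S3 + 1/8*h_S4
  h_S1 = 1 + 3/16*h_S0 + 1/4*h_S1 + 5/16*h_S2 + 1/8*h_S3 + 1/8*h_S4
  h_S2 = 1 + 1/4*h_S0 + 3/16*h_S1 + 1/16*h_S2 + 7/16*h_S3 + 1/16*h_S4
  h_S3 = 1 + 3/16*h_S0 + 1/16*h_S1 + 3/16*h_S2 + 1/8*h_S3 + 7/16*h_S4

Substituting h_S4 = 0 and rearranging gives the linear system (I - Q) h = 1:
  [7/8, -1/8, -1/8, -1/2] . (h_S0, h_S1, h_S2, h_S3) = 1
  [-3/16, 3/4, -5/16, -1/8] . (h_S0, h_S1, h_S2, h_S3) = 1
  [-1/4, -3/16, 15/16, -7/16] . (h_S0, h_S1, h_S2, h_S3) = 1
  [-3/16, -1/16, -3/16, 7/8] . (h_S0, h_S1, h_S2, h_S3) = 1

Solving yields:
  h_S0 = 6780/1459
  h_S1 = 7560/1459
  h_S2 = 7316/1459
  h_S3 = 5228/1459

Starting state is S3, so the expected hitting time is h_S3 = 5228/1459.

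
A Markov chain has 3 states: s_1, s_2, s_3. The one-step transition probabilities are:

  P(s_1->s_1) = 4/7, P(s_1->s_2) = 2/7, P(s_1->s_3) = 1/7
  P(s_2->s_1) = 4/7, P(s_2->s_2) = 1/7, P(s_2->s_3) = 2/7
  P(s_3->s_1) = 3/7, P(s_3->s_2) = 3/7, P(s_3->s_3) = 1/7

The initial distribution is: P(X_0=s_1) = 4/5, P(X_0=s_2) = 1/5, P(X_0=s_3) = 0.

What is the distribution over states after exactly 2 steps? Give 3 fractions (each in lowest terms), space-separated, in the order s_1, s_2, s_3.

Propagating the distribution step by step (d_{t+1} = d_t * P):
d_0 = (s_1=4/5, s_2=1/5, s_3=0)
  d_1[s_1] = 4/5*4/7 + 1/5*4/7 + 0*3/7 = 4/7
  d_1[s_2] = 4/5*2/7 + 1/5*1/7 + 0*3/7 = 9/35
  d_1[s_3] = 4/5*1/7 + 1/5*2/7 + 0*1/7 = 6/35
d_1 = (s_1=4/7, s_2=9/35, s_3=6/35)
  d_2[s_1] = 4/7*4/7 + 9/35*4/7 + 6/35*3/7 = 134/245
  d_2[s_2] = 4/7*2/7 + 9/35*1/7 + 6/35*3/7 = 67/245
  d_2[s_3] = 4/7*1/7 + 9/35*2/7 + 6/35*1/7 = 44/245
d_2 = (s_1=134/245, s_2=67/245, s_3=44/245)

Answer: 134/245 67/245 44/245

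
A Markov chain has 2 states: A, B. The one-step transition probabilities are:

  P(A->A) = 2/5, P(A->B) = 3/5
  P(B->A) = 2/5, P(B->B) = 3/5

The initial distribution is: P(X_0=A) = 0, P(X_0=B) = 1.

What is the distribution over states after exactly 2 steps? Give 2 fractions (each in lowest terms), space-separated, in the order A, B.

Propagating the distribution step by step (d_{t+1} = d_t * P):
d_0 = (A=0, B=1)
  d_1[A] = 0*2/5 + 1*2/5 = 2/5
  d_1[B] = 0*3/5 + 1*3/5 = 3/5
d_1 = (A=2/5, B=3/5)
  d_2[A] = 2/5*2/5 + 3/5*2/5 = 2/5
  d_2[B] = 2/5*3/5 + 3/5*3/5 = 3/5
d_2 = (A=2/5, B=3/5)

Answer: 2/5 3/5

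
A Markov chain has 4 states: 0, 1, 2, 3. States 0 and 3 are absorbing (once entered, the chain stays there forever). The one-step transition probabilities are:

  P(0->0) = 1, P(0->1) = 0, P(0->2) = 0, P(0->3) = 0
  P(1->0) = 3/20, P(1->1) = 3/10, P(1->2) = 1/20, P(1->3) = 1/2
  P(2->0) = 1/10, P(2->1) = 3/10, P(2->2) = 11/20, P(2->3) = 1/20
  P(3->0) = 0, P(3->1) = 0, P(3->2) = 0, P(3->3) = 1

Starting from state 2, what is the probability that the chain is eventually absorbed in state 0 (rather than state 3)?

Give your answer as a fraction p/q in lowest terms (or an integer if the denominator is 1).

Answer: 23/60

Derivation:
Let a_i = P(absorbed in 0 | start in state i).
Boundary conditions: a_0 = 1, a_3 = 0.
For each transient state i, a_i = sum_j P(i->j) * a_j:
  a_1 = 3/20*a_0 + 3/10*a_1 + 1/20*a_2 + 1/2*a_3
  a_2 = 1/10*a_0 + 3/10*a_1 + 11/20*a_2 + 1/20*a_3

Substituting a_0 = 1 and a_3 = 0, rearrange to (I - Q) a = r where r[i] = P(i -> 0):
  [7/10, -1/20] . (a_1, a_2) = 3/20
  [-3/10, 9/20] . (a_1, a_2) = 1/10

Solving yields:
  a_1 = 29/120
  a_2 = 23/60

Starting state is 2, so the absorption probability is a_2 = 23/60.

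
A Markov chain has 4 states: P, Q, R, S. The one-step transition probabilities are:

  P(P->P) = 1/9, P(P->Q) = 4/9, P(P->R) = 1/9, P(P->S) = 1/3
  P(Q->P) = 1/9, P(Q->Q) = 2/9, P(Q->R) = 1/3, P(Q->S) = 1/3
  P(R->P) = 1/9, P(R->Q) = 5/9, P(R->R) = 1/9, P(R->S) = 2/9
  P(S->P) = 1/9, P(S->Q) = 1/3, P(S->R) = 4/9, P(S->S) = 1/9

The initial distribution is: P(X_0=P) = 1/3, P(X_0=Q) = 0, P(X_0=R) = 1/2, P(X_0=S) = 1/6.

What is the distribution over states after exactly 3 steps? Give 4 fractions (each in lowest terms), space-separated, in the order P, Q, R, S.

Answer: 1/9 821/2187 1187/4374 353/1458

Derivation:
Propagating the distribution step by step (d_{t+1} = d_t * P):
d_0 = (P=1/3, Q=0, R=1/2, S=1/6)
  d_1[P] = 1/3*1/9 + 0*1/9 + 1/2*1/9 + 1/6*1/9 = 1/9
  d_1[Q] = 1/3*4/9 + 0*2/9 + 1/2*5/9 + 1/6*1/3 = 13/27
  d_1[R] = 1/3*1/9 + 0*1/3 + 1/2*1/9 + 1/6*4/9 = 1/6
  d_1[S] = 1/3*1/3 + 0*1/3 + 1/2*2/9 + 1/6*1/9 = 13/54
d_1 = (P=1/9, Q=13/27, R=1/6, S=13/54)
  d_2[P] = 1/9*1/9 + 13/27*1/9 + 1/6*1/9 + 13/54*1/9 = 1/9
  d_2[Q] = 1/9*4/9 + 13/27*2/9 + 1/6*5/9 + 13/54*1/3 = 80/243
  d_2[R] = 1/9*1/9 + 13/27*1/3 + 1/6*1/9 + 13/54*4/9 = 145/486
  d_2[S] = 1/9*1/3 + 13/27*1/3 + 1/6*2/9 + 13/54*1/9 = 127/486
d_2 = (P=1/9, Q=80/243, R=145/486, S=127/486)
  d_3[P] = 1/9*1/9 + 80/243*1/9 + 145/486*1/9 + 127/486*1/9 = 1/9
  d_3[Q] = 1/9*4/9 + 80/243*2/9 + 145/486*5/9 + 127/486*1/3 = 821/2187
  d_3[R] = 1/9*1/9 + 80/243*1/3 + 145/486*1/9 + 127/486*4/9 = 1187/4374
  d_3[S] = 1/9*1/3 + 80/243*1/3 + 145/486*2/9 + 127/486*1/9 = 353/1458
d_3 = (P=1/9, Q=821/2187, R=1187/4374, S=353/1458)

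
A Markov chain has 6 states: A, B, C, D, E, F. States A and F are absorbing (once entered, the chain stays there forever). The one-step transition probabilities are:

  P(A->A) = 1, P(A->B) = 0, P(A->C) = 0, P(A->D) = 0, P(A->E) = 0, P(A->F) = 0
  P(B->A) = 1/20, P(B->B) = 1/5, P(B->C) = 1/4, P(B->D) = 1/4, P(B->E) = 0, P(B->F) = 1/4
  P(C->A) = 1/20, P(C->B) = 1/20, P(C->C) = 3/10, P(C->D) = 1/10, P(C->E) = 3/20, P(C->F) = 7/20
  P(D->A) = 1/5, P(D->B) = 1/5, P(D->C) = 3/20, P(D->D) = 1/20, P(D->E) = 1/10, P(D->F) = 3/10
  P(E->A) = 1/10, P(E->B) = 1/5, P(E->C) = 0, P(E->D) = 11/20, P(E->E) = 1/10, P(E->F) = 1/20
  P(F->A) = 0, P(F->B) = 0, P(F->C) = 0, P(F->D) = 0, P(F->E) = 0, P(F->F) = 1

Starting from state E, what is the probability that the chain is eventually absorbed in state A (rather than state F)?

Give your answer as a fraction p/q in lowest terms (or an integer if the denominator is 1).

Let a_i = P(absorbed in A | start in state i).
Boundary conditions: a_A = 1, a_F = 0.
For each transient state i, a_i = sum_j P(i->j) * a_j:
  a_B = 1/20*a_A + 1/5*a_B + 1/4*a_C + 1/4*a_D + 0*a_E + 1/4*a_F
  a_C = 1/20*a_A + 1/20*a_B + 3/10*a_C + 1/10*a_D + 3/20*a_E + 7/20*a_F
  a_D = 1/5*a_A + 1/5*a_B + 3/20*a_C + 1/20*a_D + 1/10*a_E + 3/10*a_F
  a_E = 1/10*a_A + 1/5*a_B + 0*a_C + 11/20*a_D + 1/10*a_E + 1/20*a_F

Substituting a_A = 1 and a_F = 0, rearrange to (I - Q) a = r where r[i] = P(i -> A):
  [4/5, -1/4, -1/4, 0] . (a_B, a_C, a_D, a_E) = 1/20
  [-1/20, 7/10, -1/10, -3/20] . (a_B, a_C, a_D, a_E) = 1/20
  [-1/5, -3/20, 19/20, -1/10] . (a_B, a_C, a_D, a_E) = 1/5
  [-1/5, 0, -11/20, 9/10] . (a_B, a_C, a_D, a_E) = 1/10

Solving yields:
  a_B = 13543/58118
  a_C = 6214/29059
  a_D = 9643/29059
  a_E = 21253/58118

Starting state is E, so the absorption probability is a_E = 21253/58118.

Answer: 21253/58118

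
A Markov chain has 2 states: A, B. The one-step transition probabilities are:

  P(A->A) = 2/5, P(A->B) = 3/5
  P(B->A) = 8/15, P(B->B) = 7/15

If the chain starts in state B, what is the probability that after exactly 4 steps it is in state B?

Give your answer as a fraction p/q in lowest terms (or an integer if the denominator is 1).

Computing P^4 by repeated multiplication:
P^1 =
  A: [2/5, 3/5]
  B: [8/15, 7/15]
P^2 =
  A: [12/25, 13/25]
  B: [104/225, 121/225]
P^3 =
  A: [176/375, 199/375]
  B: [1592/3375, 1783/3375]
P^4 =
  A: [2648/5625, 2977/5625]
  B: [23816/50625, 26809/50625]

(P^4)[B -> B] = 26809/50625

Answer: 26809/50625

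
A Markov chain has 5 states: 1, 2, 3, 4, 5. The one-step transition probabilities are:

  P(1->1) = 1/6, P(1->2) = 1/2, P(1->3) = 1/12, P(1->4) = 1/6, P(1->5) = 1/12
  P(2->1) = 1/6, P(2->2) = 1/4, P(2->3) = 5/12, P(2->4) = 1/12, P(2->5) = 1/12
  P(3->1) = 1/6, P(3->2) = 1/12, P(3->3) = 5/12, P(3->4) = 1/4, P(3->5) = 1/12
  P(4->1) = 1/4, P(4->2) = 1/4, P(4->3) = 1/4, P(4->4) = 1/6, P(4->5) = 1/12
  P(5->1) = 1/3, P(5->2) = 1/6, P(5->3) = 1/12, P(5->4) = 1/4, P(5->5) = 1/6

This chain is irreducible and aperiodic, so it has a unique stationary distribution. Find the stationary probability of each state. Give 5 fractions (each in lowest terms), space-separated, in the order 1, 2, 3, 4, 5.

Answer: 1761/8954 4353/17908 5213/17908 798/4477 1/11

Derivation:
The stationary distribution satisfies pi = pi * P, i.e.:
  pi_1 = 1/6*pi_1 + 1/6*pi_2 + 1/6*pi_3 + 1/4*pi_4 + 1/3*pi_5
  pi_2 = 1/2*pi_1 + 1/4*pi_2 + 1/12*pi_3 + 1/4*pi_4 + 1/6*pi_5
  pi_3 = 1/12*pi_1 + 5/12*pi_2 + 5/12*pi_3 + 1/4*pi_4 + 1/12*pi_5
  pi_4 = 1/6*pi_1 + 1/12*pi_2 + 1/4*pi_3 + 1/6*pi_4 + 1/4*pi_5
  pi_5 = 1/12*pi_1 + 1/12*pi_2 + 1/12*pi_3 + 1/12*pi_4 + 1/6*pi_5
with normalization: pi_1 + pi_2 + pi_3 + pi_4 + pi_5 = 1.

Using the first 4 balance equations plus normalization, the linear system A*pi = b is:
  [-5/6, 1/6, 1/6, 1/4, 1/3] . pi = 0
  [1/2, -3/4, 1/12, 1/4, 1/6] . pi = 0
  [1/12, 5/12, -7/12, 1/4, 1/12] . pi = 0
  [1/6, 1/12, 1/4, -5/6, 1/4] . pi = 0
  [1, 1, 1, 1, 1] . pi = 1

Solving yields:
  pi_1 = 1761/8954
  pi_2 = 4353/17908
  pi_3 = 5213/17908
  pi_4 = 798/4477
  pi_5 = 1/11

Verification (pi * P):
  1761/8954*1/6 + 4353/17908*1/6 + 5213/17908*1/6 + 798/4477*1/4 + 1/11*1/3 = 1761/8954 = pi_1  (ok)
  1761/8954*1/2 + 4353/17908*1/4 + 5213/17908*1/12 + 798/4477*1/4 + 1/11*1/6 = 4353/17908 = pi_2  (ok)
  1761/8954*1/12 + 4353/17908*5/12 + 5213/17908*5/12 + 798/4477*1/4 + 1/11*1/12 = 5213/17908 = pi_3  (ok)
  1761/8954*1/6 + 4353/17908*1/12 + 5213/17908*1/4 + 798/4477*1/6 + 1/11*1/4 = 798/4477 = pi_4  (ok)
  1761/8954*1/12 + 4353/17908*1/12 + 5213/17908*1/12 + 798/4477*1/12 + 1/11*1/6 = 1/11 = pi_5  (ok)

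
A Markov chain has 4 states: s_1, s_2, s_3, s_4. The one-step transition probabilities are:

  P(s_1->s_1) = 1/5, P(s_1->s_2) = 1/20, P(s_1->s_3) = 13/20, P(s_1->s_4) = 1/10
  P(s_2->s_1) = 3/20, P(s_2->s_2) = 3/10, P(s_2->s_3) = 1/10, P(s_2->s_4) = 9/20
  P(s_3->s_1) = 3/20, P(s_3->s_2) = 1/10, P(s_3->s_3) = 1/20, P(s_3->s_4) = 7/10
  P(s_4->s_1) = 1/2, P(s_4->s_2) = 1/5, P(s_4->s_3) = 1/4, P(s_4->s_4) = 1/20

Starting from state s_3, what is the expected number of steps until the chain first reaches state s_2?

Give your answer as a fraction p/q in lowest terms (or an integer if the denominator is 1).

Let h_i = expected steps to first reach s_2 from state i.
Boundary: h_s_2 = 0.
First-step equations for the other states:
  h_s_1 = 1 + 1/5*h_s_1 + 1/20*h_s_2 + 13/20*h_s_3 + 1/10*h_s_4
  h_s_3 = 1 + 3/20*h_s_1 + 1/10*h_s_2 + 1/20*h_s_3 + 7/10*h_s_4
  h_s_4 = 1 + 1/2*h_s_1 + 1/5*h_s_2 + 1/4*h_s_3 + 1/20*h_s_4

Substituting h_s_2 = 0 and rearranging gives the linear system (I - Q) h = 1:
  [4/5, -13/20, -1/10] . (h_s_1, h_s_3, h_s_4) = 1
  [-3/20, 19/20, -7/10] . (h_s_1, h_s_3, h_s_4) = 1
  [-1/2, -1/4, 19/20] . (h_s_1, h_s_3, h_s_4) = 1

Solving yields:
  h_s_1 = 3072/337
  h_s_3 = 2844/337
  h_s_4 = 2720/337

Starting state is s_3, so the expected hitting time is h_s_3 = 2844/337.

Answer: 2844/337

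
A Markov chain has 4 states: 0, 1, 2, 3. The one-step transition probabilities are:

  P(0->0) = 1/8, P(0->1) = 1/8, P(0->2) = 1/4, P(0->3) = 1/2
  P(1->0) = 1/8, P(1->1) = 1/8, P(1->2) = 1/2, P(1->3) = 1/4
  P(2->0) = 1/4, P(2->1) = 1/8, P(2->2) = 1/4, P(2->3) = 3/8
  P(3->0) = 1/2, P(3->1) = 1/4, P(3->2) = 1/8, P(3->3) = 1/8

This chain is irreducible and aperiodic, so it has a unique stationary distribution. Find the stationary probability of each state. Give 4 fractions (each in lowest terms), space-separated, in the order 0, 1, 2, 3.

Answer: 65/238 39/238 30/119 37/119

Derivation:
The stationary distribution satisfies pi = pi * P, i.e.:
  pi_0 = 1/8*pi_0 + 1/8*pi_1 + 1/4*pi_2 + 1/2*pi_3
  pi_1 = 1/8*pi_0 + 1/8*pi_1 + 1/8*pi_2 + 1/4*pi_3
  pi_2 = 1/4*pi_0 + 1/2*pi_1 + 1/4*pi_2 + 1/8*pi_3
  pi_3 = 1/2*pi_0 + 1/4*pi_1 + 3/8*pi_2 + 1/8*pi_3
with normalization: pi_0 + pi_1 + pi_2 + pi_3 = 1.

Using the first 3 balance equations plus normalization, the linear system A*pi = b is:
  [-7/8, 1/8, 1/4, 1/2] . pi = 0
  [1/8, -7/8, 1/8, 1/4] . pi = 0
  [1/4, 1/2, -3/4, 1/8] . pi = 0
  [1, 1, 1, 1] . pi = 1

Solving yields:
  pi_0 = 65/238
  pi_1 = 39/238
  pi_2 = 30/119
  pi_3 = 37/119

Verification (pi * P):
  65/238*1/8 + 39/238*1/8 + 30/119*1/4 + 37/119*1/2 = 65/238 = pi_0  (ok)
  65/238*1/8 + 39/238*1/8 + 30/119*1/8 + 37/119*1/4 = 39/238 = pi_1  (ok)
  65/238*1/4 + 39/238*1/2 + 30/119*1/4 + 37/119*1/8 = 30/119 = pi_2  (ok)
  65/238*1/2 + 39/238*1/4 + 30/119*3/8 + 37/119*1/8 = 37/119 = pi_3  (ok)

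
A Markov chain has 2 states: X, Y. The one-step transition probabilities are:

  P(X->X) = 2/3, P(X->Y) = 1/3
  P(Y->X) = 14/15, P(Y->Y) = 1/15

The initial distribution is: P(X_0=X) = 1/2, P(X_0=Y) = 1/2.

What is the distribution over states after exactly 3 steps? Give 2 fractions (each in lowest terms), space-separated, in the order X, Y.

Answer: 278/375 97/375

Derivation:
Propagating the distribution step by step (d_{t+1} = d_t * P):
d_0 = (X=1/2, Y=1/2)
  d_1[X] = 1/2*2/3 + 1/2*14/15 = 4/5
  d_1[Y] = 1/2*1/3 + 1/2*1/15 = 1/5
d_1 = (X=4/5, Y=1/5)
  d_2[X] = 4/5*2/3 + 1/5*14/15 = 18/25
  d_2[Y] = 4/5*1/3 + 1/5*1/15 = 7/25
d_2 = (X=18/25, Y=7/25)
  d_3[X] = 18/25*2/3 + 7/25*14/15 = 278/375
  d_3[Y] = 18/25*1/3 + 7/25*1/15 = 97/375
d_3 = (X=278/375, Y=97/375)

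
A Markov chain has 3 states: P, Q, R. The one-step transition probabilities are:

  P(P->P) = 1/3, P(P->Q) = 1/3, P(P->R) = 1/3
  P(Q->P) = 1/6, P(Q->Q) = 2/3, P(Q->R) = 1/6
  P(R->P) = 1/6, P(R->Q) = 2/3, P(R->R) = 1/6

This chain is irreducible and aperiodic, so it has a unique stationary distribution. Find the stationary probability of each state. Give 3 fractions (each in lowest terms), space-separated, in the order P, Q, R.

Answer: 1/5 3/5 1/5

Derivation:
The stationary distribution satisfies pi = pi * P, i.e.:
  pi_P = 1/3*pi_P + 1/6*pi_Q + 1/6*pi_R
  pi_Q = 1/3*pi_P + 2/3*pi_Q + 2/3*pi_R
  pi_R = 1/3*pi_P + 1/6*pi_Q + 1/6*pi_R
with normalization: pi_P + pi_Q + pi_R = 1.

Using the first 2 balance equations plus normalization, the linear system A*pi = b is:
  [-2/3, 1/6, 1/6] . pi = 0
  [1/3, -1/3, 2/3] . pi = 0
  [1, 1, 1] . pi = 1

Solving yields:
  pi_P = 1/5
  pi_Q = 3/5
  pi_R = 1/5

Verification (pi * P):
  1/5*1/3 + 3/5*1/6 + 1/5*1/6 = 1/5 = pi_P  (ok)
  1/5*1/3 + 3/5*2/3 + 1/5*2/3 = 3/5 = pi_Q  (ok)
  1/5*1/3 + 3/5*1/6 + 1/5*1/6 = 1/5 = pi_R  (ok)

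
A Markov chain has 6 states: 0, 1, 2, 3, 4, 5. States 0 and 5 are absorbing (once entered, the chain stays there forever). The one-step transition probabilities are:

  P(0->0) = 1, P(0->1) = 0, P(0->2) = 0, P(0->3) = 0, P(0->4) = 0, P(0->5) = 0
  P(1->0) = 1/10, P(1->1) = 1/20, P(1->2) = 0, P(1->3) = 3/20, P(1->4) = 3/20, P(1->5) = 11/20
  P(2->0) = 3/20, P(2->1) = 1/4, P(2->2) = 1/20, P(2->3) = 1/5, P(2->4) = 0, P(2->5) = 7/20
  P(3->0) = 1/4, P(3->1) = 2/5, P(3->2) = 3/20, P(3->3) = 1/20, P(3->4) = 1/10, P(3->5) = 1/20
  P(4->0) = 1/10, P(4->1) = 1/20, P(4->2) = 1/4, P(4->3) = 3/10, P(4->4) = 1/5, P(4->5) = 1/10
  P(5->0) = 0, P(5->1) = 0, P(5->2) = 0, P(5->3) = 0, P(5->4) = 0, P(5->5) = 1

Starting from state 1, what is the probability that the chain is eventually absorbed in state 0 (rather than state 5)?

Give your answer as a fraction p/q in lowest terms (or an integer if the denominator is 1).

Answer: 7021/28922

Derivation:
Let a_i = P(absorbed in 0 | start in state i).
Boundary conditions: a_0 = 1, a_5 = 0.
For each transient state i, a_i = sum_j P(i->j) * a_j:
  a_1 = 1/10*a_0 + 1/20*a_1 + 0*a_2 + 3/20*a_3 + 3/20*a_4 + 11/20*a_5
  a_2 = 3/20*a_0 + 1/4*a_1 + 1/20*a_2 + 1/5*a_3 + 0*a_4 + 7/20*a_5
  a_3 = 1/4*a_0 + 2/5*a_1 + 3/20*a_2 + 1/20*a_3 + 1/10*a_4 + 1/20*a_5
  a_4 = 1/10*a_0 + 1/20*a_1 + 1/4*a_2 + 3/10*a_3 + 1/5*a_4 + 1/10*a_5

Substituting a_0 = 1 and a_5 = 0, rearrange to (I - Q) a = r where r[i] = P(i -> 0):
  [19/20, 0, -3/20, -3/20] . (a_1, a_2, a_3, a_4) = 1/10
  [-1/4, 19/20, -1/5, 0] . (a_1, a_2, a_3, a_4) = 3/20
  [-2/5, -3/20, 19/20, -1/10] . (a_1, a_2, a_3, a_4) = 1/4
  [-1/20, -1/4, -3/10, 4/5] . (a_1, a_2, a_3, a_4) = 1/10

Solving yields:
  a_1 = 7021/28922
  a_2 = 9209/28922
  a_3 = 13275/28922
  a_4 = 5955/14461

Starting state is 1, so the absorption probability is a_1 = 7021/28922.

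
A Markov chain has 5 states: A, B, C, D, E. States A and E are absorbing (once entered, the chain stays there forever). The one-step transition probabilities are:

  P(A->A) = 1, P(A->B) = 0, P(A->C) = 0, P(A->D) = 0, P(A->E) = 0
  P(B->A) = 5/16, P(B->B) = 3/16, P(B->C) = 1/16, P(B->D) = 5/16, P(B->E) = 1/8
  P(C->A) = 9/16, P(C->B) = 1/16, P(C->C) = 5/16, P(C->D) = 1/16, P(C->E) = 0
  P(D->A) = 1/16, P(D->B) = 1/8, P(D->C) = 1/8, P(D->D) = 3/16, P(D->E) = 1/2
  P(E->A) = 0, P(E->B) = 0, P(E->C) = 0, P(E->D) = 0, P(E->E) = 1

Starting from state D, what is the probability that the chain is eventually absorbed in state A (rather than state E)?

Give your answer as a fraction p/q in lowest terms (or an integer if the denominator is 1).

Let a_i = P(absorbed in A | start in state i).
Boundary conditions: a_A = 1, a_E = 0.
For each transient state i, a_i = sum_j P(i->j) * a_j:
  a_B = 5/16*a_A + 3/16*a_B + 1/16*a_C + 5/16*a_D + 1/8*a_E
  a_C = 9/16*a_A + 1/16*a_B + 5/16*a_C + 1/16*a_D + 0*a_E
  a_D = 1/16*a_A + 1/8*a_B + 1/8*a_C + 3/16*a_D + 1/2*a_E

Substituting a_A = 1 and a_E = 0, rearrange to (I - Q) a = r where r[i] = P(i -> A):
  [13/16, -1/16, -5/16] . (a_B, a_C, a_D) = 5/16
  [-1/16, 11/16, -1/16] . (a_B, a_C, a_D) = 9/16
  [-1/8, -1/8, 13/16] . (a_B, a_C, a_D) = 1/16

Solving yields:
  a_B = 484/849
  a_C = 254/283
  a_D = 257/849

Starting state is D, so the absorption probability is a_D = 257/849.

Answer: 257/849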